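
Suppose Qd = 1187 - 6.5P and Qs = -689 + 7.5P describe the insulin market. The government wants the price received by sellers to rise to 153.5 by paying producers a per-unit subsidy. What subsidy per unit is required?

Required subsidy s = 42 per unit

At a seller price of 153.5, quantity supplied is -689 + 7.5·153.5 = 462.25.
Buyers absorb 462.25 only when they pay Pb with 1187 − 6.5·Pb = 462.25, i.e. Pb = 111.5.
s = Ps − Pb = 153.5 − 111.5 = 42.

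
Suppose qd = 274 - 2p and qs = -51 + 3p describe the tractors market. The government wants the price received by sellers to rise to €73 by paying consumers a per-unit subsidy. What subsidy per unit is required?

Required subsidy s = €20 per unit

At a seller price of 73, quantity supplied is -51 + 3·73 = 168.
Buyers absorb 168 only when they pay pb with 274 − 2·pb = 168, i.e. pb = 53.
s = ps − pb = 73 − 53 = 20.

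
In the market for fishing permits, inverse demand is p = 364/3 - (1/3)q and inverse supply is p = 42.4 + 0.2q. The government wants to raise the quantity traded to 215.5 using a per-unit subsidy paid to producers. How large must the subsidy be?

At q = 215.5, from the demand curve buyers pay pb = 364/3 − (1/3)·215.5 = 49.5; from the supply curve sellers need ps = 42.4 + 0.2·215.5 = 85.5.
The subsidy must fill the gap: s = ps − pb = 85.5 − 49.5 = 36.

Required subsidy s = 36 per unit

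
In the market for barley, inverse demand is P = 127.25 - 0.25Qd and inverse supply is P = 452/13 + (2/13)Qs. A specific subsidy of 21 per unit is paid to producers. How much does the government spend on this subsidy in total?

Government cost = 5901

Pre-subsidy: 127.25 - 0.25Q = 452/13 + (2/13)Q gives Q* = 229 and P* = 70.
With the subsidy, sellers receive Ps = Pb + 21 for each unit, where Pb is the price buyers pay.
On the curves, Pb = 127.25 - 0.25Q and Ps = 452/13 + (2/13)Q; the wedge Ps − Pb = 21 gives 452/13 + (2/13)Q − (127.25 - 0.25Q) = 21, so Q' = 281.
Then Pb = 127.25 − 0.25·281 = 57 and Ps = 452/13 + (2/13)·281 = 78.
Government outlay = subsidy × quantity = 21 × 281 = 5901.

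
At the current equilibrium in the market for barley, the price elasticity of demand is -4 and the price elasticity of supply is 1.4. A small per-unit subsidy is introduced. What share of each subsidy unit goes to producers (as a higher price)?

For a small subsidy around the equilibrium, the benefit split depends on the relative slopes, which at a point are proportional to the elasticities.
Buyer share = εs/(εs + |εd|) = 1.4/(1.4 + 4) = 7/27; seller share = |εd|/(εs + |εd|) = 20/27.
So producers capture 20/27 of the subsidy.

Producer share = 20/27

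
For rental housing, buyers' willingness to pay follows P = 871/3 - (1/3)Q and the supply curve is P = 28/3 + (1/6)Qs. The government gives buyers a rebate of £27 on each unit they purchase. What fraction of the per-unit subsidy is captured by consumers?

Consumer share = 2/3

Pre-subsidy: 871/3 - (1/3)Q = 28/3 + (1/6)Q gives Q* = 562 and P* = 103.
With the rebate, buyers effectively pay Pb = Ps − 27, where Ps is the price sellers receive.
On the curves, Pb = 871/3 - (1/3)Q and Ps = 28/3 + (1/6)Q; the wedge Ps − Pb = 27 gives 28/3 + (1/6)Q − (871/3 - (1/3)Q) = 27, so Q' = 616.
Then Pb = 871/3 − (1/3)·616 = 85 and Ps = 28/3 + (1/6)·616 = 112.
Buyers' price falls by P* − Pb = 103 − 85 = 18; sellers' price rises by Ps − P* = 112 − 103 = 9.
So consumers capture 18/27 = 2/3 of each unit of subsidy.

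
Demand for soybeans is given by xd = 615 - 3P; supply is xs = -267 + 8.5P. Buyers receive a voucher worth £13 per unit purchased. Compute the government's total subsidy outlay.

Pre-subsidy: 615 - 3P = -267 + 8.5P gives P* = 1764/23, x* = 8853/23.
With the rebate, buyers effectively pay Pb = Ps − 13, where Ps is the price sellers receive.
Demand in terms of Ps becomes xd = 615 − 3(Ps − 13) = 654 - 3Ps. Setting this equal to supply: 654 - 3Ps = -267 + 8.5Ps, so Ps = 1842/23.
Buyers pay Pb = 1842/23 − 13 = 1543/23; x' = -267 + 8.5·(1842/23) = 9516/23.
Government outlay = subsidy × quantity = 13 × 9516/23 = 123708/23.

Government cost = 123708/23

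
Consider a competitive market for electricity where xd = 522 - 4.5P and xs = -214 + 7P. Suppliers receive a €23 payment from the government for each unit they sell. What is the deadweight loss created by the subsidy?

Pre-subsidy: 522 - 4.5P = -214 + 7P gives P* = 64, x* = 234.
With the subsidy, sellers receive Ps = Pb + 23 for each unit, where Pb is the price buyers pay.
Supply in terms of Pb becomes xs = -214 + 7(Pb + 23) = -53 + 7Pb. Setting this equal to demand: 522 - 4.5Pb = -53 + 7Pb, so Pb = 50.
Sellers receive Ps = 50 + 23 = 73; x' = 522 − 4.5·50 = 297.
The subsidy expands output by 297 − 234 = 63 past the efficient level; on those units the gap between marginal cost and willingness to pay runs from 0 up to 23.
DWL = ½ × 23 × 63 = 724.5.

Deadweight loss = €724.5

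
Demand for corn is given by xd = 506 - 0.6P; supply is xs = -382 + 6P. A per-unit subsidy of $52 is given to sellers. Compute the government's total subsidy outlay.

Government cost = 259480/11

Pre-subsidy: 506 - 0.6P = -382 + 6P gives P* = 1480/11, x* = 4678/11.
With the subsidy, sellers receive Ps = Pb + 52 for each unit, where Pb is the price buyers pay.
Supply in terms of Pb becomes xs = -382 + 6(Pb + 52) = -70 + 6Pb. Setting this equal to demand: 506 - 0.6Pb = -70 + 6Pb, so Pb = 960/11.
Sellers receive Ps = 960/11 + 52 = 1532/11; x' = 506 − 0.6·(960/11) = 4990/11.
Government outlay = subsidy × quantity = 52 × 4990/11 = 259480/11.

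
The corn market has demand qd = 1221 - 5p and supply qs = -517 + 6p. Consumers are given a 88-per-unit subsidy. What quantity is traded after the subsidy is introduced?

Pre-subsidy: 1221 - 5p = -517 + 6p gives p* = 158, q* = 431.
With the rebate, buyers effectively pay pb = ps − 88, where ps is the price sellers receive.
Demand in terms of ps becomes qd = 1221 − 5(ps − 88) = 1661 - 5ps. Setting this equal to supply: 1661 - 5ps = -517 + 6ps, so ps = 198.
Buyers pay pb = 198 − 88 = 110; q' = -517 + 6·198 = 671.

q' = 671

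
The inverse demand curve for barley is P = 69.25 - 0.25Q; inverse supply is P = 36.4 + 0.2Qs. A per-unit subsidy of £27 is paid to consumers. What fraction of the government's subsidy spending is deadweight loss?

Pre-subsidy: 69.25 - 0.25Q = 36.4 + 0.2Q gives Q* = 73 and P* = 51.
With the rebate, buyers effectively pay Pb = Ps − 27, where Ps is the price sellers receive.
On the curves, Pb = 69.25 - 0.25Q and Ps = 36.4 + 0.2Q; the wedge Ps − Pb = 27 gives 36.4 + 0.2Q − (69.25 - 0.25Q) = 27, so Q' = 133.
Then Pb = 69.25 − 0.25·133 = 36 and Ps = 36.4 + 0.2·133 = 63.
ΔCS = ½(73 + 133)(51 − 36) = 1545; ΔPS = ½(73 + 133)(63 − 51) = 1236.
Government spending = 27 × 133 = 3591.
DWL = ½ × 27 × (133 − 73) = 810; fraction = 810 / 3591 = 30/133.

DWL / government spending = 30/133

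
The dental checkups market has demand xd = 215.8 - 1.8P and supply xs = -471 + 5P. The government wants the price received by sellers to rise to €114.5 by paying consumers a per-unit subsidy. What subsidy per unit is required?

At a seller price of 114.5, quantity supplied is -471 + 5·114.5 = 101.5.
Buyers absorb 101.5 only when they pay Pb with 215.8 − 1.8·Pb = 101.5, i.e. Pb = 63.5.
s = Ps − Pb = 114.5 − 63.5 = 51.

Required subsidy s = €51 per unit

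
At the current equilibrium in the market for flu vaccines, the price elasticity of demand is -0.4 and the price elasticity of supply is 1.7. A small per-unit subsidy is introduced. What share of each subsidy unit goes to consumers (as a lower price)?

For a small subsidy around the equilibrium, the benefit split depends on the relative slopes, which at a point are proportional to the elasticities.
Buyer share = εs/(εs + |εd|) = 1.7/(1.7 + 0.4) = 17/21; seller share = |εd|/(εs + |εd|) = 4/21.

Consumer share = 17/21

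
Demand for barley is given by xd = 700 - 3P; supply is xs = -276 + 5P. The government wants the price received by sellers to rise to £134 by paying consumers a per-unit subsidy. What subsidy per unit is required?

Required subsidy s = £32 per unit

At a seller price of 134, quantity supplied is -276 + 5·134 = 394.
Buyers absorb 394 only when they pay Pb with 700 − 3·Pb = 394, i.e. Pb = 102.
s = Ps − Pb = 134 − 102 = 32.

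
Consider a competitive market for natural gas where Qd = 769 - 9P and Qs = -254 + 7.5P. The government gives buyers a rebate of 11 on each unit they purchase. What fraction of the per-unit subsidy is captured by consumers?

Consumer share = 5/11

Pre-subsidy: 769 - 9P = -254 + 7.5P gives P* = 62, Q* = 211.
With the rebate, buyers effectively pay Pb = Ps − 11, where Ps is the price sellers receive.
Demand in terms of Ps becomes Qd = 769 − 9(Ps − 11) = 868 - 9Ps. Setting this equal to supply: 868 - 9Ps = -254 + 7.5Ps, so Ps = 68.
Buyers pay Pb = 68 − 11 = 57; Q' = -254 + 7.5·68 = 256.
Buyers' price falls by P* − Pb = 62 − 57 = 5; sellers' price rises by Ps − P* = 68 − 62 = 6.
So consumers capture 5/11 = 5/11 of each unit of subsidy.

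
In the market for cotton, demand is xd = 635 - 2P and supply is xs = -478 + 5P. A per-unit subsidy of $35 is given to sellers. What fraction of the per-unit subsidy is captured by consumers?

Consumer share = 5/7

Pre-subsidy: 635 - 2P = -478 + 5P gives P* = 159, x* = 317.
With the subsidy, sellers receive Ps = Pb + 35 for each unit, where Pb is the price buyers pay.
Supply in terms of Pb becomes xs = -478 + 5(Pb + 35) = -303 + 5Pb. Setting this equal to demand: 635 - 2Pb = -303 + 5Pb, so Pb = 134.
Sellers receive Ps = 134 + 35 = 169; x' = 635 − 2·134 = 367.
Buyers' price falls by P* − Pb = 159 − 134 = 25; sellers' price rises by Ps − P* = 169 − 159 = 10.
So consumers capture 25/35 = 5/7 of each unit of subsidy.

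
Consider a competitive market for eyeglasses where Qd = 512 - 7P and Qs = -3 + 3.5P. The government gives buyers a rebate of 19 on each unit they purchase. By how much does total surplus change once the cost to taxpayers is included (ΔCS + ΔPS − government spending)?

Net change in total surplus = -2527/6

Pre-subsidy: 512 - 7P = -3 + 3.5P gives P* = 1030/21, Q* = 506/3.
With the rebate, buyers effectively pay Pb = Ps − 19, where Ps is the price sellers receive.
Demand in terms of Ps becomes Qd = 512 − 7(Ps − 19) = 645 - 7Ps. Setting this equal to supply: 645 - 7Ps = -3 + 3.5Ps, so Ps = 432/7.
Buyers pay Pb = 432/7 − 19 = 299/7; Q' = -3 + 3.5·(432/7) = 213.
ΔCS = ½(506/3 + 213)(1030/21 − 299/7) = 21755/18; ΔPS = ½(506/3 + 213)(432/7 − 1030/21) = 21755/9.
Government spending = 19 × 213 = 4047.
Net change = 21755/18 + 21755/9 − 4047 = -2527/6. The loss equals the DWL triangle ½·19·133/3.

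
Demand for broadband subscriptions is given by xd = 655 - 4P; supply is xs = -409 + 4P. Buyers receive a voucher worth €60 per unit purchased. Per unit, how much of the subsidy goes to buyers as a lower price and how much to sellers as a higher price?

Buyers gain €30 per unit; sellers gain €30 per unit

Pre-subsidy: 655 - 4P = -409 + 4P gives P* = 133, x* = 123.
With the rebate, buyers effectively pay Pb = Ps − 60, where Ps is the price sellers receive.
Demand in terms of Ps becomes xd = 655 − 4(Ps − 60) = 895 - 4Ps. Setting this equal to supply: 895 - 4Ps = -409 + 4Ps, so Ps = 163.
Buyers pay Pb = 163 − 60 = 103; x' = -409 + 4·163 = 243.
Buyers' price falls by P* − Pb = 133 − 103 = 30; sellers' price rises by Ps − P* = 163 − 133 = 30.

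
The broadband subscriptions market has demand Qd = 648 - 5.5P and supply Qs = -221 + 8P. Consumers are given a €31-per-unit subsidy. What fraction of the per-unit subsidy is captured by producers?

Pre-subsidy: 648 - 5.5P = -221 + 8P gives P* = 1738/27, Q* = 7937/27.
With the rebate, buyers effectively pay Pb = Ps − 31, where Ps is the price sellers receive.
Demand in terms of Ps becomes Qd = 648 − 5.5(Ps − 31) = 818.5 - 5.5Ps. Setting this equal to supply: 818.5 - 5.5Ps = -221 + 8Ps, so Ps = 77.
Buyers pay Pb = 77 − 31 = 46; Q' = -221 + 8·77 = 395.
Buyers' price falls by P* − Pb = 1738/27 − 46 = 496/27; sellers' price rises by Ps − P* = 77 − 1738/27 = 341/27.
So producers capture (341/27)/31 = 11/27 of each unit of subsidy.

Producer share = 11/27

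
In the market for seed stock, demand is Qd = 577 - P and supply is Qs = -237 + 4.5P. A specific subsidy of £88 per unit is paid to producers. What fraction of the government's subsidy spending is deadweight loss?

DWL / government spending = 12/167

Pre-subsidy: 577 - P = -237 + 4.5P gives P* = 148, Q* = 429.
With the subsidy, sellers receive Ps = Pb + 88 for each unit, where Pb is the price buyers pay.
Supply in terms of Pb becomes Qs = -237 + 4.5(Pb + 88) = 159 + 4.5Pb. Setting this equal to demand: 577 - Pb = 159 + 4.5Pb, so Pb = 76.
Sellers receive Ps = 76 + 88 = 164; Q' = 577 − 1·76 = 501.
ΔCS = ½(429 + 501)(148 − 76) = 33480; ΔPS = ½(429 + 501)(164 − 148) = 7440.
Government spending = 88 × 501 = 44088.
DWL = ½ × 88 × (501 − 429) = 3168; fraction = 3168 / 44088 = 12/167.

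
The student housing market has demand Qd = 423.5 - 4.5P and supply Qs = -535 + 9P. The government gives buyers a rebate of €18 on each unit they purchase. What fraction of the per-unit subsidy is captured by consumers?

Pre-subsidy: 423.5 - 4.5P = -535 + 9P gives P* = 71, Q* = 104.
With the rebate, buyers effectively pay Pb = Ps − 18, where Ps is the price sellers receive.
Demand in terms of Ps becomes Qd = 423.5 − 4.5(Ps − 18) = 504.5 - 4.5Ps. Setting this equal to supply: 504.5 - 4.5Ps = -535 + 9Ps, so Ps = 77.
Buyers pay Pb = 77 − 18 = 59; Q' = -535 + 9·77 = 158.
Buyers' price falls by P* − Pb = 71 − 59 = 12; sellers' price rises by Ps − P* = 77 − 71 = 6.
So consumers capture 12/18 = 2/3 of each unit of subsidy.

Consumer share = 2/3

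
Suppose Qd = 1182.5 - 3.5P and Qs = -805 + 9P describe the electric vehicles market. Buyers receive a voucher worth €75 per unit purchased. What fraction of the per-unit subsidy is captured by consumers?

Pre-subsidy: 1182.5 - 3.5P = -805 + 9P gives P* = 159, Q* = 626.
With the rebate, buyers effectively pay Pb = Ps − 75, where Ps is the price sellers receive.
Demand in terms of Ps becomes Qd = 1182.5 − 3.5(Ps − 75) = 1445 - 3.5Ps. Setting this equal to supply: 1445 - 3.5Ps = -805 + 9Ps, so Ps = 180.
Buyers pay Pb = 180 − 75 = 105; Q' = -805 + 9·180 = 815.
Buyers' price falls by P* − Pb = 159 − 105 = 54; sellers' price rises by Ps − P* = 180 − 159 = 21.
So consumers capture 54/75 = 0.72 of each unit of subsidy.

Consumer share = 0.72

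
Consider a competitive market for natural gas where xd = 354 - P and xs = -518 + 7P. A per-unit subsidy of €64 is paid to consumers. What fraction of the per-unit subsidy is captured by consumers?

Consumer share = 0.875

Pre-subsidy: 354 - P = -518 + 7P gives P* = 109, x* = 245.
With the rebate, buyers effectively pay Pb = Ps − 64, where Ps is the price sellers receive.
Demand in terms of Ps becomes xd = 354 − 1(Ps − 64) = 418 - Ps. Setting this equal to supply: 418 - Ps = -518 + 7Ps, so Ps = 117.
Buyers pay Pb = 117 − 64 = 53; x' = -518 + 7·117 = 301.
Buyers' price falls by P* − Pb = 109 − 53 = 56; sellers' price rises by Ps − P* = 117 − 109 = 8.
So consumers capture 56/64 = 0.875 of each unit of subsidy.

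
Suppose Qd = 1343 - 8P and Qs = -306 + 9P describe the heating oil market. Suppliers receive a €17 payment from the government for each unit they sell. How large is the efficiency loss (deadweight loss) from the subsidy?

Deadweight loss = €612

Pre-subsidy: 1343 - 8P = -306 + 9P gives P* = 97, Q* = 567.
With the subsidy, sellers receive Ps = Pb + 17 for each unit, where Pb is the price buyers pay.
Supply in terms of Pb becomes Qs = -306 + 9(Pb + 17) = -153 + 9Pb. Setting this equal to demand: 1343 - 8Pb = -153 + 9Pb, so Pb = 88.
Sellers receive Ps = 88 + 17 = 105; Q' = 1343 − 8·88 = 639.
The subsidy expands output by 639 − 567 = 72 past the efficient level; on those units the gap between marginal cost and willingness to pay runs from 0 up to 17.
DWL = ½ × 17 × 72 = 612.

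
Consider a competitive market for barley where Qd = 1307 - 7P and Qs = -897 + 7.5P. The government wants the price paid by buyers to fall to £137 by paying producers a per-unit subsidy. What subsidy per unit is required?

At a buyer price of 137, quantity demanded is 1307 − 7·137 = 348.
Sellers supply 348 only when they receive Ps with -897 + 7.5·Ps = 348, i.e. Ps = 166.
s = Ps − Pb = 166 − 137 = 29.

Required subsidy s = £29 per unit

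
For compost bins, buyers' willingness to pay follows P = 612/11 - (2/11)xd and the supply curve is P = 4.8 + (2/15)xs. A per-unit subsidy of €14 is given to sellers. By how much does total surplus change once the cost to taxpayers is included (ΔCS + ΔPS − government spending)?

Pre-subsidy: 612/11 - (2/11)x = 4.8 + (2/15)x gives x* = 2097/13 and P* = 342/13.
With the subsidy, sellers receive Ps = Pb + 14 for each unit, where Pb is the price buyers pay.
On the curves, Pb = 612/11 - (2/11)x and Ps = 4.8 + (2/15)x; the wedge Ps − Pb = 14 gives 4.8 + (2/15)x − (612/11 - (2/11)x) = 14, so x' = 5349/26.
Then Pb = 612/11 − (2/11)·(5349/26) = 237/13 and Ps = 4.8 + (2/15)·(5349/26) = 419/13.
ΔCS = ½(2097/13 + 5349/26)(342/13 − 237/13) = 1002015/676; ΔPS = ½(2097/13 + 5349/26)(419/13 − 342/13) = 734811/676.
Government spending = 14 × 5349/26 = 37443/13.
Net change = 1002015/676 + 734811/676 − 37443/13 = -8085/26. The loss equals the DWL triangle ½·14·1155/26.

Net change in total surplus = -8085/26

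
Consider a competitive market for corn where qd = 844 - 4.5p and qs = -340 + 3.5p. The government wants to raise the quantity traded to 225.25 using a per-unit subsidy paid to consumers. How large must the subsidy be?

Required subsidy s = 24 per unit

At q = 225.25, invert demand for the buyer price: pb = (844 − 225.25)/4.5 = 137.5; invert supply for the seller price: ps = (225.25 − (-340))/3.5 = 161.5.
The subsidy must fill the gap: s = ps − pb = 161.5 − 137.5 = 24.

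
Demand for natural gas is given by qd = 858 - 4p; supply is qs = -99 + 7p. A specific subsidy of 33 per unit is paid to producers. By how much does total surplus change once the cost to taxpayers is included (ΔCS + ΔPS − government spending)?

Pre-subsidy: 858 - 4p = -99 + 7p gives p* = 87, q* = 510.
With the subsidy, sellers receive ps = pb + 33 for each unit, where pb is the price buyers pay.
Supply in terms of pb becomes qs = -99 + 7(pb + 33) = 132 + 7pb. Setting this equal to demand: 858 - 4pb = 132 + 7pb, so pb = 66.
Sellers receive ps = 66 + 33 = 99; q' = 858 − 4·66 = 594.
ΔCS = ½(510 + 594)(87 − 66) = 11592; ΔPS = ½(510 + 594)(99 − 87) = 6624.
Government spending = 33 × 594 = 19602.
Net change = 11592 + 6624 − 19602 = -1386. The loss equals the DWL triangle ½·33·84.

Net change in total surplus = -1386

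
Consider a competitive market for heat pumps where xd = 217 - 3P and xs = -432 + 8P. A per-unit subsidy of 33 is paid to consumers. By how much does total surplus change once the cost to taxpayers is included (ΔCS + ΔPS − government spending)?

Net change in total surplus = -1188

Pre-subsidy: 217 - 3P = -432 + 8P gives P* = 59, x* = 40.
With the rebate, buyers effectively pay Pb = Ps − 33, where Ps is the price sellers receive.
Demand in terms of Ps becomes xd = 217 − 3(Ps − 33) = 316 - 3Ps. Setting this equal to supply: 316 - 3Ps = -432 + 8Ps, so Ps = 68.
Buyers pay Pb = 68 − 33 = 35; x' = -432 + 8·68 = 112.
ΔCS = ½(40 + 112)(59 − 35) = 1824; ΔPS = ½(40 + 112)(68 − 59) = 684.
Government spending = 33 × 112 = 3696.
Net change = 1824 + 684 − 3696 = -1188. The loss equals the DWL triangle ½·33·72.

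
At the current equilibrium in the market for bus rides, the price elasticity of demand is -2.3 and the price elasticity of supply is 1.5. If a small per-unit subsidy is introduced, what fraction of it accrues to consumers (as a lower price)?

Consumer share = 15/38

For a small subsidy around the equilibrium, the benefit split depends on the relative slopes, which at a point are proportional to the elasticities.
Buyer share = εs/(εs + |εd|) = 1.5/(1.5 + 2.3) = 15/38; seller share = |εd|/(εs + |εd|) = 23/38.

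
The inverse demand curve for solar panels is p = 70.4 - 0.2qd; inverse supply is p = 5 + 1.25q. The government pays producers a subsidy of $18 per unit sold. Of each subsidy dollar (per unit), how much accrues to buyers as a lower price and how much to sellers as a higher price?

Pre-subsidy: 70.4 - 0.2q = 5 + 1.25q gives q* = 1308/29 and p* = 1780/29.
With the subsidy, sellers receive ps = pb + 18 for each unit, where pb is the price buyers pay.
On the curves, pb = 70.4 - 0.2q and ps = 5 + 1.25q; the wedge ps − pb = 18 gives 5 + 1.25q − (70.4 - 0.2q) = 18, so q' = 1668/29.
Then pb = 70.4 − 0.2·(1668/29) = 1708/29 and ps = 5 + 1.25·(1668/29) = 2230/29.
Buyers' price falls by p* − pb = 1780/29 − 1708/29 = 72/29; sellers' price rises by ps − p* = 2230/29 − 1780/29 = 450/29.

Buyers gain 72/29 per unit; sellers gain 450/29 per unit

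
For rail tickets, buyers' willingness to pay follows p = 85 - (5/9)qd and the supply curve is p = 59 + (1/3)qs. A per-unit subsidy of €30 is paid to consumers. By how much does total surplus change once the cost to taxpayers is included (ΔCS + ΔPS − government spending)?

Pre-subsidy: 85 - (5/9)q = 59 + (1/3)q gives q* = 29.25 and p* = 68.75.
With the rebate, buyers effectively pay pb = ps − 30, where ps is the price sellers receive.
On the curves, pb = 85 - (5/9)q and ps = 59 + (1/3)q; the wedge ps − pb = 30 gives 59 + (1/3)q − (85 - (5/9)q) = 30, so q' = 63.
Then pb = 85 − (5/9)·63 = 50 and ps = 59 + (1/3)·63 = 80.
ΔCS = ½(29.25 + 63)(68.75 − 50) = 864.84375; ΔPS = ½(29.25 + 63)(80 − 68.75) = 518.90625.
Government spending = 30 × 63 = 1890.
Net change = 864.84375 + 518.90625 − 1890 = -506.25. The loss equals the DWL triangle ½·30·33.75.

Net change in total surplus = -€506.25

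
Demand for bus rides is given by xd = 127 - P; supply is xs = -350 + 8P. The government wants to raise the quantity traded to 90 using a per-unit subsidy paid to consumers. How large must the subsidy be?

Required subsidy s = 18 per unit

At x = 90, invert demand for the buyer price: Pb = (127 − 90)/1 = 37; invert supply for the seller price: Ps = (90 − (-350))/8 = 55.
The subsidy must fill the gap: s = Ps − Pb = 55 − 37 = 18.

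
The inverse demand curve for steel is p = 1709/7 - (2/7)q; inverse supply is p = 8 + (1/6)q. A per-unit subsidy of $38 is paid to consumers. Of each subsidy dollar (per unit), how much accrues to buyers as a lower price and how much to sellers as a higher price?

Buyers gain $24 per unit; sellers gain $14 per unit

Pre-subsidy: 1709/7 - (2/7)q = 8 + (1/6)q gives q* = 522 and p* = 95.
With the rebate, buyers effectively pay pb = ps − 38, where ps is the price sellers receive.
On the curves, pb = 1709/7 - (2/7)q and ps = 8 + (1/6)q; the wedge ps − pb = 38 gives 8 + (1/6)q − (1709/7 - (2/7)q) = 38, so q' = 606.
Then pb = 1709/7 − (2/7)·606 = 71 and ps = 8 + (1/6)·606 = 109.
Buyers' price falls by p* − pb = 95 − 71 = 24; sellers' price rises by ps − p* = 109 − 95 = 14.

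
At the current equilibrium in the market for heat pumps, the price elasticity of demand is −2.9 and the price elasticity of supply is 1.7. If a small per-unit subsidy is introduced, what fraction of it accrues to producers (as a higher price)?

For a small subsidy around the equilibrium, the benefit split depends on the relative slopes, which at a point are proportional to the elasticities.
Buyer share = εs/(εs + |εd|) = 1.7/(1.7 + 2.9) = 17/46; seller share = |εd|/(εs + |εd|) = 29/46.
So producers capture 29/46 of the subsidy.

Producer share = 29/46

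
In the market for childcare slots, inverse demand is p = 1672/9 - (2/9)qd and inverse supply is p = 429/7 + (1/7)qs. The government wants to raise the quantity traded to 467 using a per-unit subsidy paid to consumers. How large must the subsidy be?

Required subsidy s = 46 per unit

At q = 467, from the demand curve buyers pay pb = 1672/9 − (2/9)·467 = 82; from the supply curve sellers need ps = 429/7 + (1/7)·467 = 128.
The subsidy must fill the gap: s = ps − pb = 128 − 82 = 46.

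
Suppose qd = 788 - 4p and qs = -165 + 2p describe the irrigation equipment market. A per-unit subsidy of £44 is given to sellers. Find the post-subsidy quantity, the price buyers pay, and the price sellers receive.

Pre-subsidy: 788 - 4p = -165 + 2p gives p* = 953/6, q* = 458/3.
With the subsidy, sellers receive ps = pb + 44 for each unit, where pb is the price buyers pay.
Supply in terms of pb becomes qs = -165 + 2(pb + 44) = -77 + 2pb. Setting this equal to demand: 788 - 4pb = -77 + 2pb, so pb = 865/6.
Sellers receive ps = 865/6 + 44 = 1129/6; q' = 788 − 4·(865/6) = 634/3.

q' = 634/3; buyers pay 865/6; sellers receive 1129/6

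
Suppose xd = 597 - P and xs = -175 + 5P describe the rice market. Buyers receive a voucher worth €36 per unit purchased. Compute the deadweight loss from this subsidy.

Deadweight loss = €540

Pre-subsidy: 597 - P = -175 + 5P gives P* = 386/3, x* = 1405/3.
With the rebate, buyers effectively pay Pb = Ps − 36, where Ps is the price sellers receive.
Demand in terms of Ps becomes xd = 597 − 1(Ps − 36) = 633 - Ps. Setting this equal to supply: 633 - Ps = -175 + 5Ps, so Ps = 404/3.
Buyers pay Pb = 404/3 − 36 = 296/3; x' = -175 + 5·(404/3) = 1495/3.
The subsidy expands output by 1495/3 − 1405/3 = 30 past the efficient level; on those units the gap between marginal cost and willingness to pay runs from 0 up to 36.
DWL = ½ × 36 × 30 = 540.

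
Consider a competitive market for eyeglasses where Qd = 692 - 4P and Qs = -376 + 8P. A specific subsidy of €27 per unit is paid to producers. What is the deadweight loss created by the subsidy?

Deadweight loss = €972

Pre-subsidy: 692 - 4P = -376 + 8P gives P* = 89, Q* = 336.
With the subsidy, sellers receive Ps = Pb + 27 for each unit, where Pb is the price buyers pay.
Supply in terms of Pb becomes Qs = -376 + 8(Pb + 27) = -160 + 8Pb. Setting this equal to demand: 692 - 4Pb = -160 + 8Pb, so Pb = 71.
Sellers receive Ps = 71 + 27 = 98; Q' = 692 − 4·71 = 408.
The subsidy expands output by 408 − 336 = 72 past the efficient level; on those units the gap between marginal cost and willingness to pay runs from 0 up to 27.
DWL = ½ × 27 × 72 = 972.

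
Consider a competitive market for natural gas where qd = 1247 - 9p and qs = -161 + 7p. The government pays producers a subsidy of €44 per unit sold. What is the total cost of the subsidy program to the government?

Pre-subsidy: 1247 - 9p = -161 + 7p gives p* = 88, q* = 455.
With the subsidy, sellers receive ps = pb + 44 for each unit, where pb is the price buyers pay.
Supply in terms of pb becomes qs = -161 + 7(pb + 44) = 147 + 7pb. Setting this equal to demand: 1247 - 9pb = 147 + 7pb, so pb = 68.75.
Sellers receive ps = 68.75 + 44 = 112.75; q' = 1247 − 9·68.75 = 628.25.
Government outlay = subsidy × quantity = 44 × 628.25 = 27643.

Government cost = €27643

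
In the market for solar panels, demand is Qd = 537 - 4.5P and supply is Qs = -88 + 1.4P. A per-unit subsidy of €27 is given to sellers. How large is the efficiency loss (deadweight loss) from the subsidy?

Pre-subsidy: 537 - 4.5P = -88 + 1.4P gives P* = 6250/59, Q* = 3558/59.
With the subsidy, sellers receive Ps = Pb + 27 for each unit, where Pb is the price buyers pay.
Supply in terms of Pb becomes Qs = -88 + 1.4(Pb + 27) = -50.2 + 1.4Pb. Setting this equal to demand: 537 - 4.5Pb = -50.2 + 1.4Pb, so Pb = 5872/59.
Sellers receive Ps = 5872/59 + 27 = 7465/59; Q' = 537 − 4.5·(5872/59) = 5259/59.
The subsidy expands output by 5259/59 − 3558/59 = 1701/59 past the efficient level; on those units the gap between marginal cost and willingness to pay runs from 0 up to 27.
DWL = ½ × 27 × 1701/59 = 45927/118.

Deadweight loss = 45927/118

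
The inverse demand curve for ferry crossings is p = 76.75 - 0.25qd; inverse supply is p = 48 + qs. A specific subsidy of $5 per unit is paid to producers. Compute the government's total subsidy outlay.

Pre-subsidy: 76.75 - 0.25q = 48 + q gives q* = 23 and p* = 71.
With the subsidy, sellers receive ps = pb + 5 for each unit, where pb is the price buyers pay.
On the curves, pb = 76.75 - 0.25q and ps = 48 + q; the wedge ps − pb = 5 gives 48 + q − (76.75 - 0.25q) = 5, so q' = 27.
Then pb = 76.75 − 0.25·27 = 70 and ps = 48 + 1·27 = 75.
Government outlay = subsidy × quantity = 5 × 27 = 135.

Government cost = $135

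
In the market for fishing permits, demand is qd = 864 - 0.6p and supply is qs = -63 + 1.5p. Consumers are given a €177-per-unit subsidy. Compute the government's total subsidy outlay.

Government cost = €119475

Pre-subsidy: 864 - 0.6p = -63 + 1.5p gives p* = 3090/7, q* = 4194/7.
With the rebate, buyers effectively pay pb = ps − 177, where ps is the price sellers receive.
Demand in terms of ps becomes qd = 864 − 0.6(ps − 177) = 970.2 - 0.6ps. Setting this equal to supply: 970.2 - 0.6ps = -63 + 1.5ps, so ps = 492.
Buyers pay pb = 492 − 177 = 315; q' = -63 + 1.5·492 = 675.
Government outlay = subsidy × quantity = 177 × 675 = 119475.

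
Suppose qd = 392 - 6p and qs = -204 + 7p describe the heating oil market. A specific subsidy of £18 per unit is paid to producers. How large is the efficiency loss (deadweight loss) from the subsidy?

Deadweight loss = 6804/13

Pre-subsidy: 392 - 6p = -204 + 7p gives p* = 596/13, q* = 1520/13.
With the subsidy, sellers receive ps = pb + 18 for each unit, where pb is the price buyers pay.
Supply in terms of pb becomes qs = -204 + 7(pb + 18) = -78 + 7pb. Setting this equal to demand: 392 - 6pb = -78 + 7pb, so pb = 470/13.
Sellers receive ps = 470/13 + 18 = 704/13; q' = 392 − 6·(470/13) = 2276/13.
The subsidy expands output by 2276/13 − 1520/13 = 756/13 past the efficient level; on those units the gap between marginal cost and willingness to pay runs from 0 up to 18.
DWL = ½ × 18 × 756/13 = 6804/13.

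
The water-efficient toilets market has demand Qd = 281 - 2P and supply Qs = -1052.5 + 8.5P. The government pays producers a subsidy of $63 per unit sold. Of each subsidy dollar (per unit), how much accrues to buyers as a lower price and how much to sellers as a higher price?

Buyers gain $51 per unit; sellers gain $12 per unit

Pre-subsidy: 281 - 2P = -1052.5 + 8.5P gives P* = 127, Q* = 27.
With the subsidy, sellers receive Ps = Pb + 63 for each unit, where Pb is the price buyers pay.
Supply in terms of Pb becomes Qs = -1052.5 + 8.5(Pb + 63) = -517 + 8.5Pb. Setting this equal to demand: 281 - 2Pb = -517 + 8.5Pb, so Pb = 76.
Sellers receive Ps = 76 + 63 = 139; Q' = 281 − 2·76 = 129.
Buyers' price falls by P* − Pb = 127 − 76 = 51; sellers' price rises by Ps − P* = 139 − 127 = 12.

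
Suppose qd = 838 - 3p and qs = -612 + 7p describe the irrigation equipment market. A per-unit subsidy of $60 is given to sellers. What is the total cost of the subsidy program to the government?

Government cost = $31740

Pre-subsidy: 838 - 3p = -612 + 7p gives p* = 145, q* = 403.
With the subsidy, sellers receive ps = pb + 60 for each unit, where pb is the price buyers pay.
Supply in terms of pb becomes qs = -612 + 7(pb + 60) = -192 + 7pb. Setting this equal to demand: 838 - 3pb = -192 + 7pb, so pb = 103.
Sellers receive ps = 103 + 60 = 163; q' = 838 − 3·103 = 529.
Government outlay = subsidy × quantity = 60 × 529 = 31740.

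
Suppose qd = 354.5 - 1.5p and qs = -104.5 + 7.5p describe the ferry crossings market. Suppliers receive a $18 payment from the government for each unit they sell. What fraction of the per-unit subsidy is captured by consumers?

Pre-subsidy: 354.5 - 1.5p = -104.5 + 7.5p gives p* = 51, q* = 278.
With the subsidy, sellers receive ps = pb + 18 for each unit, where pb is the price buyers pay.
Supply in terms of pb becomes qs = -104.5 + 7.5(pb + 18) = 30.5 + 7.5pb. Setting this equal to demand: 354.5 - 1.5pb = 30.5 + 7.5pb, so pb = 36.
Sellers receive ps = 36 + 18 = 54; q' = 354.5 − 1.5·36 = 300.5.
Buyers' price falls by p* − pb = 51 − 36 = 15; sellers' price rises by ps − p* = 54 − 51 = 3.
So consumers capture 15/18 = 5/6 of each unit of subsidy.

Consumer share = 5/6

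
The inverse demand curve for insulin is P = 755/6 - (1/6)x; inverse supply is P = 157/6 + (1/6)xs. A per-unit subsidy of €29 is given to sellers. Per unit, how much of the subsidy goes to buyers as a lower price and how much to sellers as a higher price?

Buyers gain €14.5 per unit; sellers gain €14.5 per unit

Pre-subsidy: 755/6 - (1/6)x = 157/6 + (1/6)x gives x* = 299 and P* = 76.
With the subsidy, sellers receive Ps = Pb + 29 for each unit, where Pb is the price buyers pay.
On the curves, Pb = 755/6 - (1/6)x and Ps = 157/6 + (1/6)x; the wedge Ps − Pb = 29 gives 157/6 + (1/6)x − (755/6 - (1/6)x) = 29, so x' = 386.
Then Pb = 755/6 − (1/6)·386 = 61.5 and Ps = 157/6 + (1/6)·386 = 90.5.
Buyers' price falls by P* − Pb = 76 − 61.5 = 14.5; sellers' price rises by Ps − P* = 90.5 − 76 = 14.5.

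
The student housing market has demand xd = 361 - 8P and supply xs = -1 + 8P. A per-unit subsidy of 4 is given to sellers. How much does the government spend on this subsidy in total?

Government cost = 784

Pre-subsidy: 361 - 8P = -1 + 8P gives P* = 22.625, x* = 180.
With the subsidy, sellers receive Ps = Pb + 4 for each unit, where Pb is the price buyers pay.
Supply in terms of Pb becomes xs = -1 + 8(Pb + 4) = 31 + 8Pb. Setting this equal to demand: 361 - 8Pb = 31 + 8Pb, so Pb = 20.625.
Sellers receive Ps = 20.625 + 4 = 24.625; x' = 361 − 8·20.625 = 196.
Government outlay = subsidy × quantity = 4 × 196 = 784.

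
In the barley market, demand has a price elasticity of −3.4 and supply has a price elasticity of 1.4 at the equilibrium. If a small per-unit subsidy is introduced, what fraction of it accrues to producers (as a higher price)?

For a small subsidy around the equilibrium, the benefit split depends on the relative slopes, which at a point are proportional to the elasticities.
Buyer share = εs/(εs + |εd|) = 1.4/(1.4 + 3.4) = 7/24; seller share = |εd|/(εs + |εd|) = 17/24.
So producers capture 17/24 of the subsidy.

Producer share = 17/24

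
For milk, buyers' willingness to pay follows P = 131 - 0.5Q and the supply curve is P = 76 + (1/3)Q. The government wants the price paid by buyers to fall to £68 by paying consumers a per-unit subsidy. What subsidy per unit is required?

At a buyer price of 68, quantity demanded is 262 − 2·68 = 126.
Sellers supply 126 only when they receive Ps = 76 + (1/3)·126 = 118.
s = Ps − Pb = 118 − 68 = 50.

Required subsidy s = £50 per unit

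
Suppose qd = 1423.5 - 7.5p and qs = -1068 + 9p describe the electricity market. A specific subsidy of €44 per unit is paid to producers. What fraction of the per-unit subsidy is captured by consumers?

Pre-subsidy: 1423.5 - 7.5p = -1068 + 9p gives p* = 151, q* = 291.
With the subsidy, sellers receive ps = pb + 44 for each unit, where pb is the price buyers pay.
Supply in terms of pb becomes qs = -1068 + 9(pb + 44) = -672 + 9pb. Setting this equal to demand: 1423.5 - 7.5pb = -672 + 9pb, so pb = 127.
Sellers receive ps = 127 + 44 = 171; q' = 1423.5 − 7.5·127 = 471.
Buyers' price falls by p* − pb = 151 − 127 = 24; sellers' price rises by ps − p* = 171 − 151 = 20.
So consumers capture 24/44 = 6/11 of each unit of subsidy.

Consumer share = 6/11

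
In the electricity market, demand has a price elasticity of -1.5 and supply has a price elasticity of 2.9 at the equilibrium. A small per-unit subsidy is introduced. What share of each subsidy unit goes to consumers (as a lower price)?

For a small subsidy around the equilibrium, the benefit split depends on the relative slopes, which at a point are proportional to the elasticities.
Buyer share = εs/(εs + |εd|) = 2.9/(2.9 + 1.5) = 29/44; seller share = |εd|/(εs + |εd|) = 15/44.

Consumer share = 29/44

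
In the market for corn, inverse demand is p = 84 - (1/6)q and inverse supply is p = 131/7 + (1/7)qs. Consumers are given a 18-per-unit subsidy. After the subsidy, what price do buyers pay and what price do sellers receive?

Pre-subsidy: 84 - (1/6)q = 131/7 + (1/7)q gives q* = 2742/13 and p* = 635/13.
With the rebate, buyers effectively pay pb = ps − 18, where ps is the price sellers receive.
On the curves, pb = 84 - (1/6)q and ps = 131/7 + (1/7)q; the wedge ps − pb = 18 gives 131/7 + (1/7)q − (84 - (1/6)q) = 18, so q' = 3498/13.
Then pb = 84 − (1/6)·(3498/13) = 509/13 and ps = 131/7 + (1/7)·(3498/13) = 743/13.

Buyers pay 509/13; sellers receive 743/13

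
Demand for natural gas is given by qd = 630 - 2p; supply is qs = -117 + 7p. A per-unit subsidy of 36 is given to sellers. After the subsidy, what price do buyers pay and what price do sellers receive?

Pre-subsidy: 630 - 2p = -117 + 7p gives p* = 83, q* = 464.
With the subsidy, sellers receive ps = pb + 36 for each unit, where pb is the price buyers pay.
Supply in terms of pb becomes qs = -117 + 7(pb + 36) = 135 + 7pb. Setting this equal to demand: 630 - 2pb = 135 + 7pb, so pb = 55.
Sellers receive ps = 55 + 36 = 91; q' = 630 − 2·55 = 520.

Buyers pay 55; sellers receive 91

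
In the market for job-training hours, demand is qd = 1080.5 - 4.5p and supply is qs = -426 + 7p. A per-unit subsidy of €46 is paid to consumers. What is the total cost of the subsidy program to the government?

Government cost = €28382

Pre-subsidy: 1080.5 - 4.5p = -426 + 7p gives p* = 131, q* = 491.
With the rebate, buyers effectively pay pb = ps − 46, where ps is the price sellers receive.
Demand in terms of ps becomes qd = 1080.5 − 4.5(ps − 46) = 1287.5 - 4.5ps. Setting this equal to supply: 1287.5 - 4.5ps = -426 + 7ps, so ps = 149.
Buyers pay pb = 149 − 46 = 103; q' = -426 + 7·149 = 617.
Government outlay = subsidy × quantity = 46 × 617 = 28382.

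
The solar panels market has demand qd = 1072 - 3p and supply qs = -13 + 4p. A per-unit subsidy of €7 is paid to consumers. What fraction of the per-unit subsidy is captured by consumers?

Pre-subsidy: 1072 - 3p = -13 + 4p gives p* = 155, q* = 607.
With the rebate, buyers effectively pay pb = ps − 7, where ps is the price sellers receive.
Demand in terms of ps becomes qd = 1072 − 3(ps − 7) = 1093 - 3ps. Setting this equal to supply: 1093 - 3ps = -13 + 4ps, so ps = 158.
Buyers pay pb = 158 − 7 = 151; q' = -13 + 4·158 = 619.
Buyers' price falls by p* − pb = 155 − 151 = 4; sellers' price rises by ps − p* = 158 − 155 = 3.
So consumers capture 4/7 = 4/7 of each unit of subsidy.

Consumer share = 4/7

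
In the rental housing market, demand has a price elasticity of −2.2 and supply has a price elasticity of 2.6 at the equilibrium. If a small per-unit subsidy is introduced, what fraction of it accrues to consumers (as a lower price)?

For a small subsidy around the equilibrium, the benefit split depends on the relative slopes, which at a point are proportional to the elasticities.
Buyer share = εs/(εs + |εd|) = 2.6/(2.6 + 2.2) = 13/24; seller share = |εd|/(εs + |εd|) = 11/24.

Consumer share = 13/24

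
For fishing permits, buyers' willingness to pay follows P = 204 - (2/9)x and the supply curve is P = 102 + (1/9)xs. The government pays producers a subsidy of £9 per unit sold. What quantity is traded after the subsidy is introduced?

x' = 333

Pre-subsidy: 204 - (2/9)x = 102 + (1/9)x gives x* = 306 and P* = 136.
With the subsidy, sellers receive Ps = Pb + 9 for each unit, where Pb is the price buyers pay.
On the curves, Pb = 204 - (2/9)x and Ps = 102 + (1/9)x; the wedge Ps − Pb = 9 gives 102 + (1/9)x − (204 - (2/9)x) = 9, so x' = 333.
Then Pb = 204 − (2/9)·333 = 130 and Ps = 102 + (1/9)·333 = 139.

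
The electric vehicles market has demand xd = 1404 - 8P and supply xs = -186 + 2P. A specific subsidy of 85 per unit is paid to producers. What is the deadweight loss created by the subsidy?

Deadweight loss = 5780

Pre-subsidy: 1404 - 8P = -186 + 2P gives P* = 159, x* = 132.
With the subsidy, sellers receive Ps = Pb + 85 for each unit, where Pb is the price buyers pay.
Supply in terms of Pb becomes xs = -186 + 2(Pb + 85) = -16 + 2Pb. Setting this equal to demand: 1404 - 8Pb = -16 + 2Pb, so Pb = 142.
Sellers receive Ps = 142 + 85 = 227; x' = 1404 − 8·142 = 268.
The subsidy expands output by 268 − 132 = 136 past the efficient level; on those units the gap between marginal cost and willingness to pay runs from 0 up to 85.
DWL = ½ × 85 × 136 = 5780.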